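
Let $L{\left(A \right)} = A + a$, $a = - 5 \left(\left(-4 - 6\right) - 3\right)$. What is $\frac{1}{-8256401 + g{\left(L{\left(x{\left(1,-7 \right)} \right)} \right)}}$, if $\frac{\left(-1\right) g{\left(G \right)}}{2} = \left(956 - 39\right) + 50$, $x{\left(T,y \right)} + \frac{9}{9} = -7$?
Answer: $- \frac{1}{8258335} \approx -1.2109 \cdot 10^{-7}$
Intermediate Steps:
$x{\left(T,y \right)} = -8$ ($x{\left(T,y \right)} = -1 - 7 = -8$)
$a = 65$ ($a = - 5 \left(\left(-4 - 6\right) - 3\right) = - 5 \left(-10 - 3\right) = \left(-5\right) \left(-13\right) = 65$)
$L{\left(A \right)} = 65 + A$ ($L{\left(A \right)} = A + 65 = 65 + A$)
$g{\left(G \right)} = -1934$ ($g{\left(G \right)} = - 2 \left(\left(956 - 39\right) + 50\right) = - 2 \left(917 + 50\right) = \left(-2\right) 967 = -1934$)
$\frac{1}{-8256401 + g{\left(L{\left(x{\left(1,-7 \right)} \right)} \right)}} = \frac{1}{-8256401 - 1934} = \frac{1}{-8258335} = - \frac{1}{8258335}$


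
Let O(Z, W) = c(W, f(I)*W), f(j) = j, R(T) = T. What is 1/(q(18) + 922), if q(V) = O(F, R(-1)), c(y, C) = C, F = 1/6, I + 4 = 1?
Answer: 1/925 ≈ 0.0010811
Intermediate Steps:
I = -3 (I = -4 + 1 = -3)
F = ⅙ ≈ 0.16667
O(Z, W) = -3*W
q(V) = 3 (q(V) = -3*(-1) = 3)
1/(q(18) + 922) = 1/(3 + 922) = 1/925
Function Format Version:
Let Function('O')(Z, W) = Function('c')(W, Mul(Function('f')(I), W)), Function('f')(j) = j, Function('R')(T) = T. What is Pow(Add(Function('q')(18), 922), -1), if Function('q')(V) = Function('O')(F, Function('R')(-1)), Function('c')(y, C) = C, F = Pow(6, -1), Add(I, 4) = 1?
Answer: Rational(1, 925) ≈ 0.0010811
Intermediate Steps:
I = -3 (I = Add(-4, 1) = -3)
F = Rational(1, 6) ≈ 0.16667
Function('O')(Z, W) = Mul(-3, W)
Function('q')(V) = 3 (Function('q')(V) = Mul(-3, -1) = 3)
Pow(Add(Function('q')(18), 922), -1) = Pow(Add(3, 922), -1) = Pow(925, -1) = Rational(1, 925)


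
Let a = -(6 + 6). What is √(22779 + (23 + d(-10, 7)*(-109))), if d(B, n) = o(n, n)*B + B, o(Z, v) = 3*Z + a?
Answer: √33702 ≈ 183.58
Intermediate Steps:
a = -12 (a = -1*12 = -12)
o(Z, v) = -12 + 3*Z (o(Z, v) = 3*Z - 12 = -12 + 3*Z)
d(B, n) = B + B*(-12 + 3*n) (d(B, n) = (-12 + 3*n)*B + B = B*(-12 + 3*n) + B = B + B*(-12 + 3*n))
√(22779 + (23 + d(-10, 7)*(-109))) = √(22779 + (23 - 10*(-11 + 3*7)*(-109))) = √(22779 + (23 - 10*(-11 + 21)*(-109))) = √(22779 + (23 - 10*10*(-109))) = √(22779 + (23 - 100*(-109))) = √(22779 + (23 + 10900)) = √(22779 + 10923) = √33702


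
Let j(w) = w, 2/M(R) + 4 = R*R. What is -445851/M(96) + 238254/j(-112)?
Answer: -115001142663/56 ≈ -2.0536e+9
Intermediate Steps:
M(R) = 2/(-4 + R²) (M(R) = 2/(-4 + R*R) = 2/(-4 + R²))
-445851/M(96) + 238254/j(-112) = -445851/(2/(-4 + 96²)) + 238254/(-112) = -445851/(2/(-4 + 9216)) + 238254*(-1/112) = -445851/(2/9212) - 119127/56 = -445851/(2*(1/9212)) - 119127/56 = -445851/1/4606 - 119127/56 = -445851*4606 - 119127/56 = -2053589706 - 119127/56 = -115001142663/56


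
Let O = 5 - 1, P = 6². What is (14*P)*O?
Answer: 2016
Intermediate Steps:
P = 36
O = 4
(14*P)*O = (14*36)*4 = 504*4 = 2016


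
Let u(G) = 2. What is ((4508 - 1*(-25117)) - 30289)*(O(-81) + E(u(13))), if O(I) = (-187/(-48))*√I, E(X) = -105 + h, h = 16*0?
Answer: 69720 - 46563*I/2 ≈ 69720.0 - 23282.0*I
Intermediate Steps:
h = 0
E(X) = -105 (E(X) = -105 + 0 = -105)
O(I) = 187*√I/48 (O(I) = (-187*(-1/48))*√I = 187*√I/48)
((4508 - 1*(-25117)) - 30289)*(O(-81) + E(u(13))) = ((4508 - 1*(-25117)) - 30289)*(187*√(-81)/48 - 105) = ((4508 + 25117) - 30289)*(187*(9*I)/48 - 105) = (29625 - 30289)*(561*I/16 - 105) = -664*(-105 + 561*I/16) = 69720 - 46563*I/2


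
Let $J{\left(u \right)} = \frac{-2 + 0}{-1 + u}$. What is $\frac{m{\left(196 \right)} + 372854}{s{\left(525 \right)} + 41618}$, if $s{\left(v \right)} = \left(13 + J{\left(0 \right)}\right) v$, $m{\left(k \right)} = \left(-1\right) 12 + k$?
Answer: $\frac{373038}{49493} \approx 7.5372$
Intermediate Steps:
$J{\left(u \right)} = - \frac{2}{-1 + u}$
$m{\left(k \right)} = -12 + k$
$s{\left(v \right)} = 15 v$ ($s{\left(v \right)} = \left(13 - \frac{2}{-1 + 0}\right) v = \left(13 - \frac{2}{-1}\right) v = \left(13 - -2\right) v = \left(13 + 2\right) v = 15 v$)
$\frac{m{\left(196 \right)} + 372854}{s{\left(525 \right)} + 41618} = \frac{\left(-12 + 196\right) + 372854}{15 \cdot 525 + 41618} = \frac{184 + 372854}{7875 + 41618} = \frac{373038}{49493}$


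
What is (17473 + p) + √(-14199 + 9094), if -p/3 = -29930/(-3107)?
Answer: 54198821/3107 + I*√5105 ≈ 17444.0 + 71.449*I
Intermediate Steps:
p = -89790/3107 (p = -(-89790)/(-3107) = -(-89790)*(-1)/3107 = -3*29930/3107 = -89790/3107 ≈ -28.899)
(17473 + p) + √(-14199 + 9094) = (17473 - 89790/3107) + √(-14199 + 9094) = 54198821/3107 + √(-5105) = 54198821/3107 + I*√5105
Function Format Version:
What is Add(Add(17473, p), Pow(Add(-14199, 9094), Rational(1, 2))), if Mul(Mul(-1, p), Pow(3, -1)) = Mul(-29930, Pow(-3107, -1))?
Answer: Add(Rational(54198821, 3107), Mul(I, Pow(5105, Rational(1, 2)))) ≈ Add(17444., Mul(71.449, I))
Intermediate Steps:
p = Rational(-89790, 3107) (p = Mul(-3, Mul(-29930, Pow(-3107, -1))) = Mul(-3, Mul(-29930, Rational(-1, 3107))) = Mul(-3, Rational(29930, 3107)) = Rational(-89790, 3107) ≈ -28.899)
Add(Add(17473, p), Pow(Add(-14199, 9094), Rational(1, 2))) = Add(Add(17473, Rational(-89790, 3107)), Pow(Add(-14199, 9094), Rational(1, 2))) = Add(Rational(54198821, 3107), Pow(-5105, Rational(1, 2))) = Add(Rational(54198821, 3107), Mul(I, Pow(5105, Rational(1, 2))))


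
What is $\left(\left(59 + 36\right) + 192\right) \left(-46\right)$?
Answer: $-13202$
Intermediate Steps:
$\left(\left(59 + 36\right) + 192\right) \left(-46\right) = \left(95 + 192\right) \left(-46\right) = 287 \left(-46\right) = -13202$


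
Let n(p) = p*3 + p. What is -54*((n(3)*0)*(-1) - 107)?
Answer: 5778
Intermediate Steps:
n(p) = 4*p (n(p) = 3*p + p = 4*p)
-54*((n(3)*0)*(-1) - 107) = -54*(((4*3)*0)*(-1) - 107) = -54*((12*0)*(-1) - 107) = -54*(0*(-1) - 107) = -54*(0 - 107) = -54*(-107) = 5778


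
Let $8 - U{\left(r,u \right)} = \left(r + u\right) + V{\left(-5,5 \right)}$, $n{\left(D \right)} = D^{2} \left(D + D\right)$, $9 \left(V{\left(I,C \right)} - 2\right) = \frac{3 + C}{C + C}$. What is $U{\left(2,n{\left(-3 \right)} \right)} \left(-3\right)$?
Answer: $- \frac{2606}{15} \approx -173.73$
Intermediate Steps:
$V{\left(I,C \right)} = 2 + \frac{3 + C}{18 C}$ ($V{\left(I,C \right)} = 2 + \frac{\left(3 + C\right) \frac{1}{C + C}}{9} = 2 + \frac{\left(3 + C\right) \frac{1}{2 C}}{9} = 2 + \frac{\frac{1}{2} \frac{1}{C} \left(3 + C\right)}{9} = 2 + \frac{3 + C}{18 C}$)
$n{\left(D \right)} = 2 D^{3}$ ($n{\left(D \right)} = D^{2} \cdot 2 D = 2 D^{3}$)
$U{\left(r,u \right)} = \frac{266}{45} - r - u$ ($U{\left(r,u \right)} = 8 - \left(\left(r + u\right) + \frac{3 + 37 \cdot 5}{18 \cdot 5}\right) = 8 - \left(\left(r + u\right) + \frac{1}{18} \cdot \frac{1}{5} \left(3 + 185\right)\right) = 8 - \left(\left(r + u\right) + \frac{1}{18} \cdot \frac{1}{5} \cdot 188\right) = 8 - \left(\left(r + u\right) + \frac{94}{45}\right) = 8 - \left(\frac{94}{45} + r + u\right) = \frac{266}{45} - r - u$)
$U{\left(2,n{\left(-3 \right)} \right)} \left(-3\right) = \left(\frac{266}{45} - 2 - 2 \left(-3\right)^{3}\right) \left(-3\right) = \left(\frac{266}{45} - 2 - 2 \left(-27\right)\right) \left(-3\right) = \left(\frac{266}{45} - 2 - -54\right) \left(-3\right) = \left(\frac{266}{45} - 2 + 54\right) \left(-3\right) = \frac{2606}{45} \left(-3\right) = - \frac{2606}{15}$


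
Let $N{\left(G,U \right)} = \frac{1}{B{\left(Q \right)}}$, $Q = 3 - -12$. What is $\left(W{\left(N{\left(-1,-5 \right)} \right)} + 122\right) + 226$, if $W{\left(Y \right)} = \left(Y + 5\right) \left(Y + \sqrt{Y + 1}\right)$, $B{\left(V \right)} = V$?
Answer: $\frac{78376}{225} + \frac{304 \sqrt{15}}{225} \approx 353.57$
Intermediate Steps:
$Q = 15$ ($Q = 3 + 12 = 15$)
$N{\left(G,U \right)} = \frac{1}{15}$
$W{\left(Y \right)} = \left(5 + Y\right) \left(Y + \sqrt{1 + Y}\right)$
$\left(W{\left(N{\left(-1,-5 \right)} \right)} + 122\right) + 226 = \left(\left(\left(\frac{1}{15}\right)^{2} + 5 \cdot \frac{1}{15} + 5 \sqrt{1 + \frac{1}{15}} + \frac{\sqrt{1 + \frac{1}{15}}}{15}\right) + 122\right) + 226 = \left(\left(\frac{1}{225} + \frac{1}{3} + 5 \sqrt{\frac{16}{15}} + \frac{\sqrt{\frac{16}{15}}}{15}\right) + 122\right) + 226 = \left(\left(\frac{1}{225} + \frac{1}{3} + 5 \frac{4 \sqrt{15}}{15} + \frac{\frac{4}{15} \sqrt{15}}{15}\right) + 122\right) + 226 = \left(\left(\frac{1}{225} + \frac{1}{3} + \frac{4 \sqrt{15}}{3} + \frac{4 \sqrt{15}}{225}\right) + 122\right) + 226 = \left(\left(\frac{76}{225} + \frac{304 \sqrt{15}}{225}\right) + 122\right) + 226 = \left(\frac{27526}{225} + \frac{304 \sqrt{15}}{225}\right) + 226 = \frac{78376}{225} + \frac{304 \sqrt{15}}{225}$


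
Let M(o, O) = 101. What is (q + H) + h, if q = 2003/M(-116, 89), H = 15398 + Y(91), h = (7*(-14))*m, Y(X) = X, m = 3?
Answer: 1536698/101 ≈ 15215.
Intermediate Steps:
h = -294 (h = (7*(-14))*3 = -98*3 = -294)
H = 15489 (H = 15398 + 91 = 15489)
q = 2003/101 ≈ 19.832
(q + H) + h = (2003/101 + 15489) - 294 = 1566392/101 - 294 = 1536698/101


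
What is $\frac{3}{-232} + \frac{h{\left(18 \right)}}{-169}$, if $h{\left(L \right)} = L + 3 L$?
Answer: $- \frac{17211}{39208} \approx -0.43897$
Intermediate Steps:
$h{\left(L \right)} = 4 L$
$\frac{3}{-232} + \frac{h{\left(18 \right)}}{-169} = \frac{3}{-232} + \frac{4 \cdot 18}{-169} = 3 \left(- \frac{1}{232}\right) + 72 \left(- \frac{1}{169}\right) = - \frac{3}{232} - \frac{72}{169} = - \frac{17211}{39208}$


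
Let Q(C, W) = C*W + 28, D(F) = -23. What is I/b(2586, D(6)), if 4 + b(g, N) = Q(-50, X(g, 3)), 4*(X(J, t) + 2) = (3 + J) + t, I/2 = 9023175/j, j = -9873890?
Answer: 1804635/31868967364 ≈ 5.6627e-5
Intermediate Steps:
I = -1804635/987389 (I = 2*(9023175/(-9873890)) = 2*(9023175*(-1/9873890)) = 2*(-1804635/1974778) = -1804635/987389 ≈ -1.8277)
X(J, t) = -5/4 + J/4 + t/4 (X(J, t) = -2 + ((3 + J) + t)/4 = -2 + (3 + J + t)/4 = -2 + (¾ + J/4 + t/4) = -5/4 + J/4 + t/4)
Q(C, W) = 28 + C*W
b(g, N) = 49 - 25*g/2 (b(g, N) = -4 + (28 - 50*(-5/4 + g/4 + (¼)*3)) = -4 + (28 - 50*(-5/4 + g/4 + ¾)) = -4 + (28 - 50*(-½ + g/4)) = -4 + (28 + (25 - 25*g/2)) = -4 + (53 - 25*g/2) = 49 - 25*g/2)
I/b(2586, D(6)) = -1804635/(987389*(49 - 25/2*2586)) = -1804635/(987389*(49 - 32325)) = -1804635/987389/(-32276) = -1804635/987389*(-1/32276) = 1804635/31868967364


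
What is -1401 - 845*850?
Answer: -719651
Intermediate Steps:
-1401 - 845*850 = -1401 - 718250 = -719651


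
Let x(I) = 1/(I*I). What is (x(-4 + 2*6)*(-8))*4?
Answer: -½ ≈ -0.50000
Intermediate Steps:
x(I) = I⁻² (x(I) = 1/(I²) = I⁻²)
(x(-4 + 2*6)*(-8))*4 = (-8/(-4 + 2*6)²)*4 = (-8/(-4 + 12)²)*4 = (-8/8²)*4 = ((1/64)*(-8))*4 = -⅛*4 = -½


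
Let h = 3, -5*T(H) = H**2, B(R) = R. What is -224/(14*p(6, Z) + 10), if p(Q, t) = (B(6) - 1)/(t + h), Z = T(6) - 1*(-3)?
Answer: 672/145 ≈ 4.6345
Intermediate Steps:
T(H) = -H**2/5
Z = -21/5 (Z = -1/5*6**2 - 1*(-3) = -1/5*36 + 3 = -36/5 + 3 = -21/5 ≈ -4.2000)
p(Q, t) = 5/(3 + t) (p(Q, t) = (6 - 1)/(t + 3) = 5/(3 + t))
-224/(14*p(6, Z) + 10) = -224/(14*(5/(3 - 21/5)) + 10) = -224/(14*(5/(-6/5)) + 10) = -224/(14*(5*(-5/6)) + 10) = -224/(14*(-25/6) + 10) = -224/(-175/3 + 10) = -224/(-145/3) = -224*(-3/145) = 672/145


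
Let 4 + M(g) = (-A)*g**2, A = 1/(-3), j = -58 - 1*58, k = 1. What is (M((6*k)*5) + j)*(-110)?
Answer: -19800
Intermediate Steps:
j = -116 (j = -58 - 58 = -116)
A = -1/3 ≈ -0.33333
M(g) = -4 + g**2/3 (M(g) = -4 + (-1*(-1/3))*g**2 = -4 + g**2/3)
(M((6*k)*5) + j)*(-110) = ((-4 + ((6*1)*5)**2/3) - 116)*(-110) = ((-4 + (6*5)**2/3) - 116)*(-110) = ((-4 + (1/3)*30**2) - 116)*(-110) = ((-4 + (1/3)*900) - 116)*(-110) = ((-4 + 300) - 116)*(-110) = (296 - 116)*(-110) = 180*(-110) = -19800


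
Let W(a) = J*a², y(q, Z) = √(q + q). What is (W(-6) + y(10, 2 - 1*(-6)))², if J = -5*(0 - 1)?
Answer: 32420 + 720*√5 ≈ 34030.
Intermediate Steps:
J = 5 (J = -5*(-1) = 5)
y(q, Z) = √2*√q (y(q, Z) = √(2*q) = √2*√q)
W(a) = 5*a²
(W(-6) + y(10, 2 - 1*(-6)))² = (5*(-6)² + √2*√10)² = (5*36 + 2*√5)² = (180 + 2*√5)²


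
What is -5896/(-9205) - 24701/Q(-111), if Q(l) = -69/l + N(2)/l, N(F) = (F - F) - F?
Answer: -25237951639/653555 ≈ -38616.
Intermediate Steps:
N(F) = -F (N(F) = 0 - F = -F)
Q(l) = -71/l (Q(l) = -69/l + (-1*2)/l = -69/l - 2/l = -71/l)
-5896/(-9205) - 24701/Q(-111) = -5896/(-9205) - 24701/((-71/(-111))) = -5896*(-1/9205) - 24701/((-71*(-1/111))) = 5896/9205 - 24701/71/111 = 5896/9205 - 24701*111/71 = 5896/9205 - 2741811/71 = -25237951639/653555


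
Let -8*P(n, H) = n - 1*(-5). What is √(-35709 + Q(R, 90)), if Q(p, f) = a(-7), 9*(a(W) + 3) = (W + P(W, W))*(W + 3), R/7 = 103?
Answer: I*√35709 ≈ 188.97*I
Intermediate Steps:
R = 721 (R = 7*103 = 721)
P(n, H) = -5/8 - n/8 (P(n, H) = -(n - 1*(-5))/8 = -(n + 5)/8 = -(5 + n)/8 = -5/8 - n/8)
a(W) = -3 + (3 + W)*(-5/8 + 7*W/8)/9 (a(W) = -3 + ((W + (-5/8 - W/8))*(W + 3))/9 = -3 + ((-5/8 + 7*W/8)*(3 + W))/9 = -3 + ((3 + W)*(-5/8 + 7*W/8))/9 = -3 + (3 + W)*(-5/8 + 7*W/8)/9)
Q(p, f) = 0 (Q(p, f) = -77/24 + (2/9)*(-7) + (7/72)*(-7)² = -77/24 - 14/9 + (7/72)*49 = -77/24 - 14/9 + 343/72 = 0)
√(-35709 + Q(R, 90)) = √(-35709 + 0) = √(-35709) = I*√35709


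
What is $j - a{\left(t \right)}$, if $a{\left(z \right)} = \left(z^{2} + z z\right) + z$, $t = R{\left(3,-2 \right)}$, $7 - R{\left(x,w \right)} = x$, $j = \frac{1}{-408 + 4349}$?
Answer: $- \frac{141875}{3941} \approx -36.0$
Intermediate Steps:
$j = \frac{1}{3941} \approx 0.00025374$
$R{\left(x,w \right)} = 7 - x$
$t = 4$ ($t = 7 - 3 = 4$)
$a{\left(z \right)} = z + 2 z^{2}$ ($a{\left(z \right)} = \left(z^{2} + z^{2}\right) + z = 2 z^{2} + z = z + 2 z^{2}$)
$j - a{\left(t \right)} = \frac{1}{3941} - 4 \left(1 + 2 \cdot 4\right) = \frac{1}{3941} - 4 \left(1 + 8\right) = \frac{1}{3941} - 4 \cdot 9 = \frac{1}{3941} - 36 = - \frac{141875}{3941}$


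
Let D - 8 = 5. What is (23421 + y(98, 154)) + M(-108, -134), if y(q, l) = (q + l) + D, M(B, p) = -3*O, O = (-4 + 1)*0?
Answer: 23686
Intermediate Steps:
O = 0 (O = -3*0 = 0)
D = 13 (D = 8 + 5 = 13)
M(B, p) = 0 (M(B, p) = -3*0 = 0)
y(q, l) = 13 + l + q (y(q, l) = (q + l) + 13 = (l + q) + 13 = 13 + l + q)
(23421 + y(98, 154)) + M(-108, -134) = (23421 + (13 + 154 + 98)) + 0 = (23421 + 265) + 0 = 23686 + 0 = 23686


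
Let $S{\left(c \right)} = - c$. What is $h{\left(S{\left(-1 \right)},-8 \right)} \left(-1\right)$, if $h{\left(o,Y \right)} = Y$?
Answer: $8$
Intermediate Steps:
$h{\left(S{\left(-1 \right)},-8 \right)} \left(-1\right) = \left(-8\right) \left(-1\right) = 8$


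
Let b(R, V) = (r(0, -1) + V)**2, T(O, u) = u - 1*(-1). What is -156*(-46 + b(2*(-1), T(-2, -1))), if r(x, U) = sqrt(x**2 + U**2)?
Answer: 7020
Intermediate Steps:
T(O, u) = 1 + u (T(O, u) = u + 1 = 1 + u)
r(x, U) = sqrt(U**2 + x**2)
b(R, V) = (1 + V)**2 (b(R, V) = (sqrt((-1)**2 + 0**2) + V)**2 = (sqrt(1 + 0) + V)**2 = (sqrt(1) + V)**2 = (1 + V)**2)
-156*(-46 + b(2*(-1), T(-2, -1))) = -156*(-46 + (1 + (1 - 1))**2) = -156*(-46 + (1 + 0)**2) = -156*(-46 + 1**2) = -156*(-46 + 1) = -156*(-45) = 7020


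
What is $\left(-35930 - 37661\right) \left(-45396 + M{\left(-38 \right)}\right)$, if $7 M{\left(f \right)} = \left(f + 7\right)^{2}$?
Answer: $3330634043$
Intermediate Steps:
$M{\left(f \right)} = \frac{\left(7 + f\right)^{2}}{7}$ ($M{\left(f \right)} = \frac{\left(f + 7\right)^{2}}{7} = \frac{\left(7 + f\right)^{2}}{7}$)
$\left(-35930 - 37661\right) \left(-45396 + M{\left(-38 \right)}\right) = \left(-35930 - 37661\right) \left(-45396 + \frac{\left(7 - 38\right)^{2}}{7}\right) = - 73591 \left(-45396 + \frac{\left(-31\right)^{2}}{7}\right) = - 73591 \left(-45396 + \frac{1}{7} \cdot 961\right) = - 73591 \left(-45396 + \frac{961}{7}\right) = \left(-73591\right) \left(- \frac{316811}{7}\right) = 3330634043$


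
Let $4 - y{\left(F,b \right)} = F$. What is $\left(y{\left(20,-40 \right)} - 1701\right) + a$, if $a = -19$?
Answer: $-1736$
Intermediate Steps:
$y{\left(F,b \right)} = 4 - F$
$\left(y{\left(20,-40 \right)} - 1701\right) + a = \left(\left(4 - 20\right) - 1701\right) - 19 = \left(-16 - 1701\right) - 19 = -1717 - 19 = -1736$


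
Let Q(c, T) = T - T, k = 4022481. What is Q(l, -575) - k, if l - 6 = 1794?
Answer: -4022481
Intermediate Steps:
l = 1800 (l = 6 + 1794 = 1800)
Q(c, T) = 0
Q(l, -575) - k = 0 - 1*4022481 = 0 - 4022481 = -4022481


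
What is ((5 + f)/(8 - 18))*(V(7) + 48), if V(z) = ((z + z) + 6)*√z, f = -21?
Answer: 384/5 + 32*√7 ≈ 161.46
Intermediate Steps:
V(z) = √z*(6 + 2*z) (V(z) = (2*z + 6)*√z = (6 + 2*z)*√z = √z*(6 + 2*z))
((5 + f)/(8 - 18))*(V(7) + 48) = ((5 - 21)/(8 - 18))*(2*√7*(3 + 7) + 48) = (-16/(-10))*(2*√7*10 + 48) = (-16*(-⅒))*(20*√7 + 48) = 8*(48 + 20*√7)/5 = 384/5 + 32*√7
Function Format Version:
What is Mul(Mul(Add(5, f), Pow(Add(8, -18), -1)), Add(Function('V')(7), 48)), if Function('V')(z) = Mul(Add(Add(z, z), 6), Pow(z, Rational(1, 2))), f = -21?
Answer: Add(Rational(384, 5), Mul(32, Pow(7, Rational(1, 2)))) ≈ 161.46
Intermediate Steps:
Function('V')(z) = Mul(Pow(z, Rational(1, 2)), Add(6, Mul(2, z))) (Function('V')(z) = Mul(Add(Mul(2, z), 6), Pow(z, Rational(1, 2))) = Mul(Add(6, Mul(2, z)), Pow(z, Rational(1, 2))) = Mul(Pow(z, Rational(1, 2)), Add(6, Mul(2, z))))
Mul(Mul(Add(5, f), Pow(Add(8, -18), -1)), Add(Function('V')(7), 48)) = Mul(Mul(Add(5, -21), Pow(Add(8, -18), -1)), Add(Mul(2, Pow(7, Rational(1, 2)), Add(3, 7)), 48)) = Mul(Mul(-16, Pow(-10, -1)), Add(Mul(2, Pow(7, Rational(1, 2)), 10), 48)) = Mul(Mul(-16, Rational(-1, 10)), Add(Mul(20, Pow(7, Rational(1, 2))), 48)) = Mul(Rational(8, 5), Add(48, Mul(20, Pow(7, Rational(1, 2))))) = Add(Rational(384, 5), Mul(32, Pow(7, Rational(1, 2))))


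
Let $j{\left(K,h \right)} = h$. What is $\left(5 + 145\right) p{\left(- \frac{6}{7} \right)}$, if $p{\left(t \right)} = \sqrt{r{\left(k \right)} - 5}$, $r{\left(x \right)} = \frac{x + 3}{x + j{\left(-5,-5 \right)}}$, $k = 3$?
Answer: $300 i \sqrt{2} \approx 424.26 i$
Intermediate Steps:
$r{\left(x \right)} = \frac{3 + x}{-5 + x}$ ($r{\left(x \right)} = \frac{x + 3}{x - 5} = \frac{3 + x}{-5 + x}$)
$p{\left(t \right)} = 2 i \sqrt{2}$ ($p{\left(t \right)} = \sqrt{\frac{3 + 3}{-5 + 3} - 5} = \sqrt{\frac{1}{-2} \cdot 6 - 5} = \sqrt{\left(- \frac{1}{2}\right) 6 - 5} = \sqrt{-3 - 5} = \sqrt{-8} = 2 i \sqrt{2}$)
$\left(5 + 145\right) p{\left(- \frac{6}{7} \right)} = \left(5 + 145\right) 2 i \sqrt{2} = 150 \cdot 2 i \sqrt{2} = 300 i \sqrt{2}$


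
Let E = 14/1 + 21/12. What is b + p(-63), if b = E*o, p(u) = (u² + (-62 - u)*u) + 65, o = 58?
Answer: 9769/2 ≈ 4884.5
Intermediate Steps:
p(u) = 65 + u² + u*(-62 - u) (p(u) = (u² + u*(-62 - u)) + 65 = 65 + u² + u*(-62 - u))
E = 63/4 (E = 14*1 + 21*(1/12) = 14 + 7/4 = 63/4 ≈ 15.750)
b = 1827/2 (b = (63/4)*58 = 1827/2 ≈ 913.50)
b + p(-63) = 1827/2 + (65 - 62*(-63)) = 1827/2 + (65 + 3906) = 1827/2 + 3971 = 9769/2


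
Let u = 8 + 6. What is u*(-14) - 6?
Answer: -202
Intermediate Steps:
u = 14
u*(-14) - 6 = 14*(-14) - 6 = -196 - 6 = -202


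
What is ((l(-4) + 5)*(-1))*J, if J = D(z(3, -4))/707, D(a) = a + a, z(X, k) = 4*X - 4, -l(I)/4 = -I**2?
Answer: -1104/707 ≈ -1.5615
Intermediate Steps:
l(I) = 4*I**2 (l(I) = -(-4)*I**2 = 4*I**2)
z(X, k) = -4 + 4*X
D(a) = 2*a
J = 16/707 (J = (2*(-4 + 4*3))/707 = (2*(-4 + 12))*(1/707) = (2*8)*(1/707) = 16*(1/707) = 16/707 ≈ 0.022631)
((l(-4) + 5)*(-1))*J = ((4*(-4)**2 + 5)*(-1))*(16/707) = ((4*16 + 5)*(-1))*(16/707) = ((64 + 5)*(-1))*(16/707) = (69*(-1))*(16/707) = -69*16/707 = -1104/707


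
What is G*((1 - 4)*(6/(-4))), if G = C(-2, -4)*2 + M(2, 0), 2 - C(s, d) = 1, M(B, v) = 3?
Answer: 45/2 ≈ 22.500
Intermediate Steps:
C(s, d) = 1 (C(s, d) = 2 - 1*1 = 2 - 1 = 1)
G = 5 (G = 1*2 + 3 = 2 + 3 = 5)
G*((1 - 4)*(6/(-4))) = 5*((1 - 4)*(6/(-4))) = 5*(-18*(-1)/4) = 5*(-3*(-3/2)) = 5*(9/2) = 45/2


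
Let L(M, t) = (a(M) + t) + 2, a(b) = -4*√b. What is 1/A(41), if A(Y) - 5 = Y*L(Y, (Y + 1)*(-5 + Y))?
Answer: 62079/3852699505 + 164*√41/3852699505 ≈ 1.6386e-5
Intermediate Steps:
L(M, t) = 2 + t - 4*√M (L(M, t) = (-4*√M + t) + 2 = (t - 4*√M) + 2 = 2 + t - 4*√M)
A(Y) = 5 + Y*(2 - 4*√Y + (1 + Y)*(-5 + Y)) (A(Y) = 5 + Y*(2 + (Y + 1)*(-5 + Y) - 4*√Y) = 5 + Y*(2 + (1 + Y)*(-5 + Y) - 4*√Y) = 5 + Y*(2 - 4*√Y + (1 + Y)*(-5 + Y)))
1/A(41) = 1/(5 - 1*41*(3 - 1*41² + 4*41 + 4*√41)) = 1/(5 - 1*41*(3 - 1*1681 + 164 + 4*√41)) = 1/(5 - 1*41*(3 - 1681 + 164 + 4*√41)) = 1/(5 - 1*41*(-1514 + 4*√41)) = 1/(5 + (62074 - 164*√41)) = 1/(62079 - 164*√41)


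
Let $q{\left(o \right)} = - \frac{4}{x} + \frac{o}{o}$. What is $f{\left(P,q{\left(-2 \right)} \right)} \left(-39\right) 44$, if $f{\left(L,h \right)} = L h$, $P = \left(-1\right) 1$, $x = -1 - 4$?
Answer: $\frac{15444}{5} \approx 3088.8$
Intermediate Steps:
$x = -5$ ($x = -1 - 4 = -5$)
$q{\left(o \right)} = \frac{9}{5}$ ($q{\left(o \right)} = - \frac{4}{-5} + \frac{o}{o} = \left(-4\right) \left(- \frac{1}{5}\right) + 1 = \frac{4}{5} + 1 = \frac{9}{5}$)
$P = -1$
$f{\left(P,q{\left(-2 \right)} \right)} \left(-39\right) 44 = \left(-1\right) \frac{9}{5} \left(-39\right) 44 = \left(- \frac{9}{5}\right) \left(-39\right) 44 = \frac{351}{5} \cdot 44 = \frac{15444}{5}$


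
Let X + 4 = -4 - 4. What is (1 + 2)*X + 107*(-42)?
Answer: -4530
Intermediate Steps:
X = -12 (X = -4 + (-4 - 4) = -4 - 8 = -12)
(1 + 2)*X + 107*(-42) = (1 + 2)*(-12) + 107*(-42) = 3*(-12) - 4494 = -36 - 4494 = -4530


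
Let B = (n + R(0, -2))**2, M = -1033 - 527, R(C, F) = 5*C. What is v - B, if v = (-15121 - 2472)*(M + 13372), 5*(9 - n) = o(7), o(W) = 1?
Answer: -5195214836/25 ≈ -2.0781e+8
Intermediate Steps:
M = -1560
n = 44/5 (n = 9 - 1/5*1 = 9 - 1/5 = 44/5 ≈ 8.8000)
v = -207808516 (v = (-15121 - 2472)*(-1560 + 13372) = -17593*11812 = -207808516)
B = 1936/25 (B = (44/5 + 5*0)**2 = (44/5 + 0)**2 = (44/5)**2 = 1936/25 ≈ 77.440)
v - B = -207808516 - 1*1936/25 = -207808516 - 1936/25 = -5195214836/25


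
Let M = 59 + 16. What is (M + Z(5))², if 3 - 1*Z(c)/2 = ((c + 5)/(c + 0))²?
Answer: 5329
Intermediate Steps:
M = 75
Z(c) = 6 - 2*(5 + c)²/c² (Z(c) = 6 - 2*(c + 5)²/(c + 0)² = 6 - 2*(5 + c)²/c²)
(M + Z(5))² = (75 + (4 - 50/5² - 20/5))² = (75 + (4 - 50*1/25 - 20*⅕))² = (75 + (4 - 2 - 4))² = (75 - 2)² = 73² = 5329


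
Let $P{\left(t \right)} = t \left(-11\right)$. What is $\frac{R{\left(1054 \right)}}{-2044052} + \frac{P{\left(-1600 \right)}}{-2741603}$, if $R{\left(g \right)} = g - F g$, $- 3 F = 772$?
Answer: $- \frac{1173702178075}{8405968643034} \approx -0.13963$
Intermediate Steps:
$F = - \frac{772}{3}$ ($F = \left(- \frac{1}{3}\right) 772 = - \frac{772}{3} \approx -257.33$)
$R{\left(g \right)} = \frac{775 g}{3}$ ($R{\left(g \right)} = g - - \frac{772 g}{3} = g + \frac{772 g}{3} = \frac{775 g}{3}$)
$P{\left(t \right)} = - 11 t$
$\frac{R{\left(1054 \right)}}{-2044052} + \frac{P{\left(-1600 \right)}}{-2741603} = \frac{\frac{775}{3} \cdot 1054}{-2044052} + \frac{\left(-11\right) \left(-1600\right)}{-2741603} = \frac{816850}{3} \left(- \frac{1}{2044052}\right) + 17600 \left(- \frac{1}{2741603}\right) = - \frac{408425}{3066078} - \frac{17600}{2741603} = - \frac{1173702178075}{8405968643034}$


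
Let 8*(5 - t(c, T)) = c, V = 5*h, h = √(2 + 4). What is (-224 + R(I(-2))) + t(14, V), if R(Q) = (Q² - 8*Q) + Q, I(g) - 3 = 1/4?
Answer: -3727/16 ≈ -232.94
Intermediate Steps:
h = √6 ≈ 2.4495
V = 5*√6 ≈ 12.247
t(c, T) = 5 - c/8
I(g) = 13/4 (I(g) = 3 + 1/4 = 3 + ¼ = 13/4)
R(Q) = Q² - 7*Q
(-224 + R(I(-2))) + t(14, V) = (-224 + 13*(-7 + 13/4)/4) + (5 - ⅛*14) = (-224 + (13/4)*(-15/4)) + (5 - 7/4) = (-224 - 195/16) + 13/4 = -3779/16 + 13/4 = -3727/16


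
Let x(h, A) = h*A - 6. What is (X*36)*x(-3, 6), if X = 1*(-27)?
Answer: 23328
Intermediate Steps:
X = -27
x(h, A) = -6 + A*h (x(h, A) = A*h - 6 = -6 + A*h)
(X*36)*x(-3, 6) = (-27*36)*(-6 + 6*(-3)) = -972*(-6 - 18) = -972*(-24) = 23328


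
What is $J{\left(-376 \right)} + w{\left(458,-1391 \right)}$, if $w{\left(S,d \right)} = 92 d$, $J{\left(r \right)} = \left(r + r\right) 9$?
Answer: $-134740$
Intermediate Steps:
$J{\left(r \right)} = 18 r$ ($J{\left(r \right)} = 2 r 9 = 18 r$)
$J{\left(-376 \right)} + w{\left(458,-1391 \right)} = 18 \left(-376\right) + 92 \left(-1391\right) = -6768 - 127972 = -134740$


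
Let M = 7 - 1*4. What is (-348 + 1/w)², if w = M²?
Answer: 9803161/81 ≈ 1.2103e+5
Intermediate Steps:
M = 3 (M = 7 - 4 = 3)
w = 9 (w = 3² = 9)
(-348 + 1/w)² = (-348 + 1/9)² = (-348 + ⅑)² = (-3131/9)² = 9803161/81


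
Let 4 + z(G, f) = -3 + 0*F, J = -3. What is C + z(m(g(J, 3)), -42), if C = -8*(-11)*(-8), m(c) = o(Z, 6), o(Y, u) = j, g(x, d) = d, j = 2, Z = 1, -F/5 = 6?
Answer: -711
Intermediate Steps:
F = -30 (F = -5*6 = -30)
o(Y, u) = 2
m(c) = 2
C = -704 (C = 88*(-8) = -704)
z(G, f) = -7 (z(G, f) = -4 + (-3 + 0*(-30)) = -4 + (-3 + 0) = -4 - 3 = -7)
C + z(m(g(J, 3)), -42) = -704 - 7 = -711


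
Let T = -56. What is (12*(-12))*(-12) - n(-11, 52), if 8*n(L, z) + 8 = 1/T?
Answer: 774593/448 ≈ 1729.0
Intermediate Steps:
n(L, z) = -449/448 (n(L, z) = -1 + (1/8)/(-56) = -1 + (1/8)*(-1/56) = -1 - 1/448 = -449/448)
(12*(-12))*(-12) - n(-11, 52) = (12*(-12))*(-12) - 1*(-449/448) = -144*(-12) + 449/448 = 1728 + 449/448 = 774593/448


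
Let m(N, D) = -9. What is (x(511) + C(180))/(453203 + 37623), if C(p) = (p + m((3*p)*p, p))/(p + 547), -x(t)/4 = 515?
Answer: -1497449/356830502 ≈ -0.0041965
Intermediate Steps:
x(t) = -2060 (x(t) = -4*515 = -2060)
C(p) = (-9 + p)/(547 + p) (C(p) = (p - 9)/(p + 547) = (-9 + p)/(547 + p))
(x(511) + C(180))/(453203 + 37623) = (-2060 + (-9 + 180)/(547 + 180))/(453203 + 37623) = (-2060 + 171/727)/490826 = (-2060 + (1/727)*171)*(1/490826) = (-2060 + 171/727)*(1/490826) = -1497449/727*1/490826 = -1497449/356830502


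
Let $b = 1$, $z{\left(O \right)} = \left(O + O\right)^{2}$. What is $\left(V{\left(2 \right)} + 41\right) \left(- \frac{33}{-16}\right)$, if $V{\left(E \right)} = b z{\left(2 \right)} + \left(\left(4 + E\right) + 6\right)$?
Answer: $\frac{2277}{16} \approx 142.31$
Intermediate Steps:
$z{\left(O \right)} = 4 O^{2}$ ($z{\left(O \right)} = \left(2 O\right)^{2} = 4 O^{2}$)
$V{\left(E \right)} = 26 + E$ ($V{\left(E \right)} = 1 \cdot 4 \cdot 2^{2} + \left(\left(4 + E\right) + 6\right) = 1 \cdot 4 \cdot 4 + \left(10 + E\right) = 1 \cdot 16 + \left(10 + E\right) = 16 + \left(10 + E\right) = 26 + E$)
$\left(V{\left(2 \right)} + 41\right) \left(- \frac{33}{-16}\right) = \left(\left(26 + 2\right) + 41\right) \left(- \frac{33}{-16}\right) = \left(28 + 41\right) \left(\left(-33\right) \left(- \frac{1}{16}\right)\right) = 69 \cdot \frac{33}{16} = \frac{2277}{16}$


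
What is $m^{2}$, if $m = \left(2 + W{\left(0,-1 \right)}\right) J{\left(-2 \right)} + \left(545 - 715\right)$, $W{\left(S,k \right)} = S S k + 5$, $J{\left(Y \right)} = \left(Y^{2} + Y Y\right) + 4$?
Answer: $7396$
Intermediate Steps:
$J{\left(Y \right)} = 4 + 2 Y^{2}$ ($J{\left(Y \right)} = \left(Y^{2} + Y^{2}\right) + 4 = 2 Y^{2} + 4 = 4 + 2 Y^{2}$)
$W{\left(S,k \right)} = 5 + k S^{2}$ ($W{\left(S,k \right)} = S^{2} k + 5 = k S^{2} + 5 = 5 + k S^{2}$)
$m = -86$ ($m = \left(2 + \left(5 - 0^{2}\right)\right) \left(4 + 2 \left(-2\right)^{2}\right) + \left(545 - 715\right) = \left(2 + \left(5 - 0\right)\right) \left(4 + 2 \cdot 4\right) + \left(545 - 715\right) = \left(2 + \left(5 + 0\right)\right) \left(4 + 8\right) - 170 = \left(2 + 5\right) 12 - 170 = 7 \cdot 12 - 170 = 84 - 170 = -86$)
$m^{2} = \left(-86\right)^{2} = 7396$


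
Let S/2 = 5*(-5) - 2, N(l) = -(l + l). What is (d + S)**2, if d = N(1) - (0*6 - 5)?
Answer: 2601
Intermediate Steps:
N(l) = -2*l
S = -54 (S = 2*(5*(-5) - 2) = 2*(-25 - 2) = 2*(-27) = -54)
d = 3 (d = -2*1 - (0*6 - 5) = -2 - (0 - 5) = -2 - 1*(-5) = -2 + 5 = 3)
(d + S)**2 = (3 - 54)**2 = (-51)**2 = 2601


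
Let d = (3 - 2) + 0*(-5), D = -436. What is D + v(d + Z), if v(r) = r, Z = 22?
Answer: -413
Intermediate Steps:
d = 1 (d = 1 + 0 = 1)
D + v(d + Z) = -436 + (1 + 22) = -436 + 23 = -413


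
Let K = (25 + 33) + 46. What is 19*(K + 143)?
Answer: 4693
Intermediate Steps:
K = 104 (K = 58 + 46 = 104)
19*(K + 143) = 19*(104 + 143) = 19*247 = 4693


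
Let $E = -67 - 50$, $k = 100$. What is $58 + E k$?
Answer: $-11642$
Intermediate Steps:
$E = -117$
$58 + E k = 58 - 11700 = -11642$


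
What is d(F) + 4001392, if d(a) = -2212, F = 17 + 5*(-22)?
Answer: 3999180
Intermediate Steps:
F = -93 (F = 17 - 110 = -93)
d(F) + 4001392 = -2212 + 4001392 = 3999180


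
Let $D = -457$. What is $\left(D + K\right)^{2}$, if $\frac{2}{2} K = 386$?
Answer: $5041$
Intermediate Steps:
$K = 386$
$\left(D + K\right)^{2} = \left(-457 + 386\right)^{2} = \left(-71\right)^{2} = 5041$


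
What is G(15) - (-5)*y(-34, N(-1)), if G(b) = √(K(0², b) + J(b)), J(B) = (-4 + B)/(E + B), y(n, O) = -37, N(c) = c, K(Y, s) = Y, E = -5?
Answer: -185 + √110/10 ≈ -183.95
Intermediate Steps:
J(B) = (-4 + B)/(-5 + B)
G(b) = √((-4 + b)/(-5 + b)) (G(b) = √(0² + (-4 + b)/(-5 + b)) = √(0 + (-4 + b)/(-5 + b)) = √((-4 + b)/(-5 + b)))
G(15) - (-5)*y(-34, N(-1)) = √((-4 + 15)/(-5 + 15)) - (-5)*(-37) = √(11/10) - 1*185 = √((⅒)*11) - 185 = √(11/10) - 185 = √110/10 - 185 = -185 + √110/10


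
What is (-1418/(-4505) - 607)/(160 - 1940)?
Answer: 2733117/8018900 ≈ 0.34083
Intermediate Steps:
(-1418/(-4505) - 607)/(160 - 1940) = (-1418*(-1/4505) - 607)/(-1780) = (1418/4505 - 607)*(-1/1780) = -2733117/4505*(-1/1780) = 2733117/8018900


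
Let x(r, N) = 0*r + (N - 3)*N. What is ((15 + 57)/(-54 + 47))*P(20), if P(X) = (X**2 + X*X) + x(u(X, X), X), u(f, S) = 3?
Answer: -82080/7 ≈ -11726.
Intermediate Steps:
x(r, N) = N*(-3 + N) (x(r, N) = 0 + (-3 + N)*N = 0 + N*(-3 + N) = N*(-3 + N))
P(X) = 2*X**2 + X*(-3 + X) (P(X) = (X**2 + X*X) + X*(-3 + X) = (X**2 + X**2) + X*(-3 + X) = 2*X**2 + X*(-3 + X))
((15 + 57)/(-54 + 47))*P(20) = ((15 + 57)/(-54 + 47))*(3*20*(-1 + 20)) = (72/(-7))*(3*20*19) = (72*(-1/7))*1140 = -72/7*1140 = -82080/7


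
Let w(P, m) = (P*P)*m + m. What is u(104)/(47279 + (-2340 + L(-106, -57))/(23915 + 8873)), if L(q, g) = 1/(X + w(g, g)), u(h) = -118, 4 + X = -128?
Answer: -717239991888/287375749057583 ≈ -0.0024958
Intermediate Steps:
X = -132 (X = -4 - 128 = -132)
w(P, m) = m + m*P**2 (w(P, m) = P**2*m + m = m*P**2 + m = m + m*P**2)
L(q, g) = 1/(-132 + g*(1 + g**2))
u(104)/(47279 + (-2340 + L(-106, -57))/(23915 + 8873)) = -118/(47279 + (-2340 + 1/(-132 - 57 + (-57)**3))/(23915 + 8873)) = -118/(47279 + (-2340 + 1/(-132 - 57 - 185193))/32788) = -118/(47279 + (-2340 + 1/(-185382))*(1/32788)) = -118/(47279 + (-2340 - 1/185382)*(1/32788)) = -118/(47279 - 433793881/185382*1/32788) = -118/(47279 - 433793881/6078305016) = -118/287375749057583/6078305016 = -118*6078305016/287375749057583 = -717239991888/287375749057583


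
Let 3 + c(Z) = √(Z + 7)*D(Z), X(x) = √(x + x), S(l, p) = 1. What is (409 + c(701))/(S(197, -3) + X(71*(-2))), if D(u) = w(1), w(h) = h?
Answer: 406/285 + 2*√177/285 - 812*I*√71/285 - 4*I*√12567/285 ≈ 1.5179 - 25.581*I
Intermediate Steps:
D(u) = 1
X(x) = √2*√x (X(x) = √(2*x) = √2*√x)
c(Z) = -3 + √(7 + Z) (c(Z) = -3 + √(Z + 7)*1 = -3 + √(7 + Z)*1 = -3 + √(7 + Z))
(409 + c(701))/(S(197, -3) + X(71*(-2))) = (409 + (-3 + √(7 + 701)))/(1 + √2*√(71*(-2))) = (409 + (-3 + √708))/(1 + √2*√(-142)) = (409 + (-3 + 2*√177))/(1 + √2*(I*√142)) = (406 + 2*√177)/(1 + 2*I*√71)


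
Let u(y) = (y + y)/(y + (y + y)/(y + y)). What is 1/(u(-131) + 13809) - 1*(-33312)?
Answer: 29904715457/897716 ≈ 33312.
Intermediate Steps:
u(y) = 2*y/(1 + y) (u(y) = (2*y)/(y + (2*y)/((2*y))) = (2*y)/(y + (2*y)*(1/(2*y))) = (2*y)/(y + 1) = (2*y)/(1 + y) = 2*y/(1 + y))
1/(u(-131) + 13809) - 1*(-33312) = 1/(2*(-131)/(1 - 131) + 13809) - 1*(-33312) = 1/(2*(-131)/(-130) + 13809) + 33312 = 1/(2*(-131)*(-1/130) + 13809) + 33312 = 1/(131/65 + 13809) + 33312 = 1/(897716/65) + 33312 = 65/897716 + 33312 = 29904715457/897716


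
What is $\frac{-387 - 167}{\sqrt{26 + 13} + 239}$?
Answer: $- \frac{66203}{28541} + \frac{277 \sqrt{39}}{28541} \approx -2.259$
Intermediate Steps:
$\frac{-387 - 167}{\sqrt{26 + 13} + 239} = - \frac{554}{\sqrt{39} + 239} = - \frac{554}{239 + \sqrt{39}}$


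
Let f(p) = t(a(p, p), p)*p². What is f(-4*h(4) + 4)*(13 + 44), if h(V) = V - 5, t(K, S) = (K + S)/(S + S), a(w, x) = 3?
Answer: 2508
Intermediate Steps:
t(K, S) = (K + S)/(2*S) (t(K, S) = (K + S)/((2*S)) = (K + S)*(1/(2*S)) = (K + S)/(2*S))
h(V) = -5 + V
f(p) = p*(3 + p)/2 (f(p) = ((3 + p)/(2*p))*p² = p*(3 + p)/2)
f(-4*h(4) + 4)*(13 + 44) = ((-4*(-5 + 4) + 4)*(3 + (-4*(-5 + 4) + 4))/2)*(13 + 44) = ((-4*(-1) + 4)*(3 + (-4*(-1) + 4))/2)*57 = ((4 + 4)*(3 + (4 + 4))/2)*57 = ((½)*8*(3 + 8))*57 = ((½)*8*11)*57 = 44*57 = 2508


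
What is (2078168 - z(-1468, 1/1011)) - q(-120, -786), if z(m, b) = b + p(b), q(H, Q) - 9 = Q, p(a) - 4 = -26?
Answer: 2101835636/1011 ≈ 2.0790e+6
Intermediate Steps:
p(a) = -22 (p(a) = 4 - 26 = -22)
q(H, Q) = 9 + Q
z(m, b) = -22 + b (z(m, b) = b - 22 = -22 + b)
(2078168 - z(-1468, 1/1011)) - q(-120, -786) = (2078168 - (-22 + 1/1011)) - (9 - 786) = (2078168 - (-22 + 1/1011)) - 1*(-777) = (2078168 - 1*(-22241/1011)) + 777 = (2078168 + 22241/1011) + 777 = 2101050089/1011 + 777 = 2101835636/1011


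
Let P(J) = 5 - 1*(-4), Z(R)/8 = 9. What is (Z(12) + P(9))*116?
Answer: 9396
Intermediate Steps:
Z(R) = 72 (Z(R) = 8*9 = 72)
P(J) = 9 (P(J) = 5 + 4 = 9)
(Z(12) + P(9))*116 = (72 + 9)*116 = 81*116 = 9396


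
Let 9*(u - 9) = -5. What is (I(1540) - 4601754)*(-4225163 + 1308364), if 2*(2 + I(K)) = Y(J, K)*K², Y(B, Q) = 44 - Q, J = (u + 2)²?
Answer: 5187697817582244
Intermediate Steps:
u = 76/9 (u = 9 + (⅑)*(-5) = 9 - 5/9 = 76/9 ≈ 8.4444)
J = 8836/81 (J = (76/9 + 2)² = (94/9)² = 8836/81 ≈ 109.09)
I(K) = -2 + K²*(44 - K)/2 (I(K) = -2 + ((44 - K)*K²)/2 = -2 + (K²*(44 - K))/2 = -2 + K²*(44 - K)/2)
(I(1540) - 4601754)*(-4225163 + 1308364) = ((-2 + (½)*1540²*(44 - 1*1540)) - 4601754)*(-4225163 + 1308364) = ((-2 + (½)*2371600*(44 - 1540)) - 4601754)*(-2916799) = ((-2 + (½)*2371600*(-1496)) - 4601754)*(-2916799) = ((-2 - 1773956800) - 4601754)*(-2916799) = (-1773956802 - 4601754)*(-2916799) = -1778558556*(-2916799) = 5187697817582244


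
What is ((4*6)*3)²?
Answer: 5184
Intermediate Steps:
((4*6)*3)² = (24*3)² = 72² = 5184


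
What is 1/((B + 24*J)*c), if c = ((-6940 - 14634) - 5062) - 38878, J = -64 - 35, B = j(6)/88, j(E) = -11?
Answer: 4/622677813 ≈ 6.4239e-9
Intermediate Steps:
B = -1/8 (B = -11/88 = -11*1/88 = -1/8 ≈ -0.12500)
J = -99
c = -65514 (c = (-21574 - 5062) - 38878 = -26636 - 38878 = -65514)
1/((B + 24*J)*c) = 1/((-1/8 + 24*(-99))*(-65514)) = -1/65514/(-1/8 - 2376) = -1/65514/(-19009/8) = -8/19009*(-1/65514) = 4/622677813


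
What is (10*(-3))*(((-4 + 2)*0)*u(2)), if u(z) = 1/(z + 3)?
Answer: 0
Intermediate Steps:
u(z) = 1/(3 + z)
(10*(-3))*(((-4 + 2)*0)*u(2)) = (10*(-3))*(((-4 + 2)*0)/(3 + 2)) = -30*(-2*0)/5 = -0/5 = -30*0 = 0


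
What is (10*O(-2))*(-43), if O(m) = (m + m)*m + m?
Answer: -2580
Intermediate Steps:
O(m) = m + 2*m**2 (O(m) = (2*m)*m + m = 2*m**2 + m = m + 2*m**2)
(10*O(-2))*(-43) = (10*(-2*(1 + 2*(-2))))*(-43) = (10*(-2*(1 - 4)))*(-43) = (10*(-2*(-3)))*(-43) = (10*6)*(-43) = 60*(-43) = -2580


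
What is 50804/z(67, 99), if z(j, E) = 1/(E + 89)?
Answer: 9551152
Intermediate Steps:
z(j, E) = 1/(89 + E)
50804/z(67, 99) = 50804/(1/(89 + 99)) = 50804/(1/188) = 50804*188 = 9551152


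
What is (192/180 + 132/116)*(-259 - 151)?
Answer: -78638/87 ≈ -903.88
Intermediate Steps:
(192/180 + 132/116)*(-259 - 151) = (192*(1/180) + 132*(1/116))*(-410) = (16/15 + 33/29)*(-410) = (959/435)*(-410) = -78638/87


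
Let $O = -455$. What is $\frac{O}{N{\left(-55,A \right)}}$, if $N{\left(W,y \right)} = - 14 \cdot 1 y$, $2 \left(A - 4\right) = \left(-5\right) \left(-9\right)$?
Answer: $\frac{65}{53} \approx 1.2264$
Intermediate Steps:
$A = \frac{53}{2}$ ($A = 4 + \frac{\left(-5\right) \left(-9\right)}{2} = 4 + \frac{1}{2} \cdot 45 = 4 + \frac{45}{2} = \frac{53}{2} \approx 26.5$)
$N{\left(W,y \right)} = - 14 y$
$\frac{O}{N{\left(-55,A \right)}} = - \frac{455}{\left(-14\right) \frac{53}{2}} = - \frac{455}{-371} = \left(-455\right) \left(- \frac{1}{371}\right) = \frac{65}{53}$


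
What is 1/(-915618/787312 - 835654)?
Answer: -393656/328960668833 ≈ -1.1967e-6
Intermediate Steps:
1/(-915618/787312 - 835654) = 1/(-915618*1/787312 - 835654) = 1/(-457809/393656 - 835654) = 1/(-328960668833/393656) = -393656/328960668833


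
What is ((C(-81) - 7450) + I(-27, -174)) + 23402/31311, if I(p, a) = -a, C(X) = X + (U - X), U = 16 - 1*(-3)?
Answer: -227200525/31311 ≈ -7256.3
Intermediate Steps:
U = 19 (U = 16 + 3 = 19)
C(X) = 19 (C(X) = X + (19 - X) = 19)
((C(-81) - 7450) + I(-27, -174)) + 23402/31311 = ((19 - 7450) - 1*(-174)) + 23402/31311 = (-7431 + 174) + 23402*(1/31311) = -7257 + 23402/31311 = -227200525/31311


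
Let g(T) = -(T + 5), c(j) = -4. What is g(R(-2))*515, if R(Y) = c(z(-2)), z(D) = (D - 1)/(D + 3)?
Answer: -515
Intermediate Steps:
z(D) = (-1 + D)/(3 + D)
R(Y) = -4
g(T) = -5 - T (g(T) = -(5 + T) = -5 - T)
g(R(-2))*515 = (-5 - 1*(-4))*515 = (-5 + 4)*515 = -1*515 = -515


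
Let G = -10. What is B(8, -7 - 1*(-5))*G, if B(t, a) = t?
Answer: -80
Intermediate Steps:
B(8, -7 - 1*(-5))*G = 8*(-10) = -80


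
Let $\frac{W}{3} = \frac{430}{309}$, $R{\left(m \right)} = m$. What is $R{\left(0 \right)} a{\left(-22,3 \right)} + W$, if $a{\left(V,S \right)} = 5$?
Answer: $\frac{430}{103} \approx 4.1748$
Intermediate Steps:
$W = \frac{430}{103}$ ($W = 3 \cdot \frac{430}{309} = \frac{430}{103} \approx 4.1748$)
$R{\left(0 \right)} a{\left(-22,3 \right)} + W = 0 \cdot 5 + \frac{430}{103} = 0 + \frac{430}{103} = \frac{430}{103}$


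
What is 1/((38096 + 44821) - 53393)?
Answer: 1/29524 ≈ 3.3871e-5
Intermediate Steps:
1/((38096 + 44821) - 53393) = 1/(82917 - 53393) = 1/29524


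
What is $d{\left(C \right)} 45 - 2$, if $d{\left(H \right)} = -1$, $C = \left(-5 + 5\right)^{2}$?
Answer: $-47$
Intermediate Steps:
$C = 0$ ($C = 0^{2} = 0$)
$d{\left(C \right)} 45 - 2 = \left(-1\right) 45 - 2 = -45 - 2 = -47$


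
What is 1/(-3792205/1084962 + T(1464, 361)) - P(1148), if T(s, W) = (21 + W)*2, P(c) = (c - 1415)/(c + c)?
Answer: 31828254639/270638954264 ≈ 0.11760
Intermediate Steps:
P(c) = (-1415 + c)/(2*c) (P(c) = (-1415 + c)/((2*c)) = (-1415 + c)*(1/(2*c)) = (-1415 + c)/(2*c))
T(s, W) = 42 + 2*W
1/(-3792205/1084962 + T(1464, 361)) - P(1148) = 1/(-3792205/1084962 + (42 + 2*361)) - (-1415 + 1148)/(2*1148) = 1/(-3792205*1/1084962 + (42 + 722)) - (-267)/(2*1148) = 1/(-3792205/1084962 + 764) - 1*(-267/2296) = 1/(825118763/1084962) + 267/2296 = 1084962/825118763 + 267/2296 = 31828254639/270638954264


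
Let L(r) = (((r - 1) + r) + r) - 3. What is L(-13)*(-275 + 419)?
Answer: -6192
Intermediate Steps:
L(r) = -4 + 3*r (L(r) = (((-1 + r) + r) + r) - 3 = ((-1 + 2*r) + r) - 3 = (-1 + 3*r) - 3 = -4 + 3*r)
L(-13)*(-275 + 419) = (-4 + 3*(-13))*(-275 + 419) = (-4 - 39)*144 = -43*144 = -6192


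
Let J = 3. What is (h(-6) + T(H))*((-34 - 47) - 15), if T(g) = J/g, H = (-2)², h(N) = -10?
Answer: 888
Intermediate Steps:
H = 4
T(g) = 3/g
(h(-6) + T(H))*((-34 - 47) - 15) = (-10 + 3/4)*((-34 - 47) - 15) = (-10 + 3*(¼))*(-81 - 15) = (-10 + ¾)*(-96) = -37/4*(-96) = 888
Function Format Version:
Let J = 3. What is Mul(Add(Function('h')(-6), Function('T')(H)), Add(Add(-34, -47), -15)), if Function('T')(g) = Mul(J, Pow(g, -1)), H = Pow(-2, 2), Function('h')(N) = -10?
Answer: 888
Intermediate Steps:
H = 4
Function('T')(g) = Mul(3, Pow(g, -1))
Mul(Add(Function('h')(-6), Function('T')(H)), Add(Add(-34, -47), -15)) = Mul(Add(-10, Mul(3, Pow(4, -1))), Add(Add(-34, -47), -15)) = Mul(Add(-10, Mul(3, Rational(1, 4))), Add(-81, -15)) = Mul(Add(-10, Rational(3, 4)), -96) = Mul(Rational(-37, 4), -96) = 888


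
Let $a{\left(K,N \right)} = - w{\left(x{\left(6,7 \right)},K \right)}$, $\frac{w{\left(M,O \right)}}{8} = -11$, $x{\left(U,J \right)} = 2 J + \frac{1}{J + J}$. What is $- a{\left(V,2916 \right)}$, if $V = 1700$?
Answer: $-88$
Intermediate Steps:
$x{\left(U,J \right)} = \frac{1}{2 J} + 2 J$ ($x{\left(U,J \right)} = 2 J + \frac{1}{2 J} = \frac{1}{2 J} + 2 J$)
$w{\left(M,O \right)} = -88$ ($w{\left(M,O \right)} = 8 \left(-11\right) = -88$)
$a{\left(K,N \right)} = 88$ ($a{\left(K,N \right)} = \left(-1\right) \left(-88\right) = 88$)
$- a{\left(V,2916 \right)} = \left(-1\right) 88 = -88$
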